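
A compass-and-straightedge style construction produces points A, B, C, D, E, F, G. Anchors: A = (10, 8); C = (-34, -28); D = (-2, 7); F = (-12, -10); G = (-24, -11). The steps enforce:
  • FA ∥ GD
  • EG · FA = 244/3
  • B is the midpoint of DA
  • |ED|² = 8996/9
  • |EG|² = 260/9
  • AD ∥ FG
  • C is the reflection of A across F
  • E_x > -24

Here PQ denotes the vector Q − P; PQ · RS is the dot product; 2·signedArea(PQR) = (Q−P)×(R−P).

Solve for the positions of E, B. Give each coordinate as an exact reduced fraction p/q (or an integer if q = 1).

1. E_x = -70/3  [line -22·x + -18·y + -2422/3 = 0 ∩ |EG|² = 260/9]
2. E_y = -49/3  [line -22·x + -18·y + -2422/3 = 0 ∩ |EG|² = 260/9]
   → E = (-70/3, -49/3)
3. B_x = 4  [B is the midpoint of DA]
4. B_y = 15/2  [B is the midpoint of DA]
   → B = (4, 15/2)

B = (4, 15/2)
E = (-70/3, -49/3)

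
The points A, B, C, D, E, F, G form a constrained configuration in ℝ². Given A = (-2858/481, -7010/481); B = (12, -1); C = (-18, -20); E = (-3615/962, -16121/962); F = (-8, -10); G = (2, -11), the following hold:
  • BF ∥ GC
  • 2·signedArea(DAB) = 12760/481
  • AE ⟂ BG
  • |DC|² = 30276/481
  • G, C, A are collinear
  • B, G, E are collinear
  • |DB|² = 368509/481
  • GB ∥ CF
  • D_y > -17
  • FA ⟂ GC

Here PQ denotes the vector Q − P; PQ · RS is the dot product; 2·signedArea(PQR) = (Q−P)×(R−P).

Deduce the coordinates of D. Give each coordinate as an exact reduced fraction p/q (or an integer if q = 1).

1. D_x = -5178/481  [line -6529/481·x + 8630/481·y + 74218/481 = 0 ∩ |DC|² = 30276/481]
2. D_y = -8054/481  [line -6529/481·x + 8630/481·y + 74218/481 = 0 ∩ |DC|² = 30276/481]
   → D = (-5178/481, -8054/481)

D = (-5178/481, -8054/481)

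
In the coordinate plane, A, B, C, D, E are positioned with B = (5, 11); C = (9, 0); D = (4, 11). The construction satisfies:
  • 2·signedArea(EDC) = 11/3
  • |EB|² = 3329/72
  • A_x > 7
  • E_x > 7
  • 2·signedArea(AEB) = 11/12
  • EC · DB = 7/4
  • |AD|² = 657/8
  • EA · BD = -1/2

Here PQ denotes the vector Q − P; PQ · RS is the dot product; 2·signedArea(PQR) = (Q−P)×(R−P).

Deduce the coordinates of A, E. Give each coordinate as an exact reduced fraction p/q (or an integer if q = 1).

1. E_x = 29/4  [2·signedArea(EDC) = 11/3 ∩ EC · DB = 7/4]
2. E_y = 55/12  [2·signedArea(EDC) = 11/3 ∩ EC · DB = 7/4]
   → E = (29/4, 55/12)
3. A_x = 31/4  [2·signedArea(AEB) = 11/12 ∩ EA · BD = -1/2]
4. A_y = 11/4  [2·signedArea(AEB) = 11/12 ∩ EA · BD = -1/2]
   → A = (31/4, 11/4)

A = (31/4, 11/4)
E = (29/4, 55/12)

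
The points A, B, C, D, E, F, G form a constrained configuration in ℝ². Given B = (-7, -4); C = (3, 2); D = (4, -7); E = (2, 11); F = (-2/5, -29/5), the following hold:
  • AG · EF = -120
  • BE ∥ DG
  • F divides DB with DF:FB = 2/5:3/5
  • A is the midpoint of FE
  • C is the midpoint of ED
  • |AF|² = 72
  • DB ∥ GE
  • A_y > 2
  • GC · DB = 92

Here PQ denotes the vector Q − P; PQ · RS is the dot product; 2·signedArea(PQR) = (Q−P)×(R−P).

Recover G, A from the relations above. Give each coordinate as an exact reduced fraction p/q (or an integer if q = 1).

A = (4/5, 13/5)
G = (13, 8)

1. G_x = 13  [DB ∥ GE ∩ BE ∥ DG]
2. G_y = 8  [DB ∥ GE ∩ BE ∥ DG]
   → G = (13, 8)
3. A_x = 4/5  [A is the midpoint of FE]
4. A_y = 13/5  [A is the midpoint of FE]
   → A = (4/5, 13/5)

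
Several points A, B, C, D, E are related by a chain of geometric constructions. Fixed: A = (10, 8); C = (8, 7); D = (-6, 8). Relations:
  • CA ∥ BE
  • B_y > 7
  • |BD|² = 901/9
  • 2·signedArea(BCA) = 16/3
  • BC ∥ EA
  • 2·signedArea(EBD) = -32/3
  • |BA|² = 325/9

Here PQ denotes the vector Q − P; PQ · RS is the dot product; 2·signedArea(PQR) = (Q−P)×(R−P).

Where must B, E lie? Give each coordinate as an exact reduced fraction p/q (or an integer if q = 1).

1. B_x = 4  [line -1·x + 2·y + -34/3 = 0 ∩ |BD|² = 901/9]
2. B_y = 23/3  [line -1·x + 2·y + -34/3 = 0 ∩ |BD|² = 901/9]
   → B = (4, 23/3)
3. E_x = 6  [BC ∥ EA ∩ CA ∥ BE]
4. E_y = 26/3  [BC ∥ EA ∩ CA ∥ BE]
   → E = (6, 26/3)

B = (4, 23/3)
E = (6, 26/3)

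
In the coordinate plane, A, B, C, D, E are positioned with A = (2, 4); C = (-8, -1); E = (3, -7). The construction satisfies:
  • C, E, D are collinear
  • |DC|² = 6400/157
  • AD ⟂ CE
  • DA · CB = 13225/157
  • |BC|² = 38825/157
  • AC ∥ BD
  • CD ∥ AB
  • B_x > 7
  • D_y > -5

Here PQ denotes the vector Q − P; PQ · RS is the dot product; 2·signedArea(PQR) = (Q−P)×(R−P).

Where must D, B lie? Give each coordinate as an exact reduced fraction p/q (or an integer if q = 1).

1. D_x = -376/157  [C, E, D are collinear ∩ AD ⟂ CE]
2. D_y = -637/157  [C, E, D are collinear ∩ AD ⟂ CE]
   → D = (-376/157, -637/157)
3. B_x = 1194/157  [AC ∥ BD ∩ CD ∥ AB]
4. B_y = 148/157  [AC ∥ BD ∩ CD ∥ AB]
   → B = (1194/157, 148/157)

B = (1194/157, 148/157)
D = (-376/157, -637/157)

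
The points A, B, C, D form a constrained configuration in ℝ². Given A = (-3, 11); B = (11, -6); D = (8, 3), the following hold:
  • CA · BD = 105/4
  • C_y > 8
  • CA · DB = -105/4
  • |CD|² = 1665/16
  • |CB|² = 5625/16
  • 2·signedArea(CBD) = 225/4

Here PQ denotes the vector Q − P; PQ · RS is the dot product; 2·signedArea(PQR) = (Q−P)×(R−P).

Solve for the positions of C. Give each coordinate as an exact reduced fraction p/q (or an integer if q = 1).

1. C_x = -1/4  [CA · DB = -105/4 ∩ 2·signedArea(CBD) = 225/4]
2. C_y = 9  [CA · DB = -105/4 ∩ 2·signedArea(CBD) = 225/4]
   → C = (-1/4, 9)

C = (-1/4, 9)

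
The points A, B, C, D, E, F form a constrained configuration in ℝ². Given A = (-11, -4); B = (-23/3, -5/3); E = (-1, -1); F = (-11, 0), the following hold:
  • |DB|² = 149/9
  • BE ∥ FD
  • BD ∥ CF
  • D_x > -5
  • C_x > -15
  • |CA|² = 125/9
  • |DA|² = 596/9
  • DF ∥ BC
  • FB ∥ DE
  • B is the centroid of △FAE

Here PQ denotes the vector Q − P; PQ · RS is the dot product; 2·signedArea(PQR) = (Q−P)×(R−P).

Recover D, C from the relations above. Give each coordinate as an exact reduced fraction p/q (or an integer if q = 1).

1. D_x = -13/3  [FB ∥ DE ∩ BE ∥ FD]
2. D_y = 2/3  [FB ∥ DE ∩ BE ∥ FD]
   → D = (-13/3, 2/3)
3. C_x = -43/3  [BD ∥ CF ∩ DF ∥ BC]
4. C_y = -7/3  [BD ∥ CF ∩ DF ∥ BC]
   → C = (-43/3, -7/3)

C = (-43/3, -7/3)
D = (-13/3, 2/3)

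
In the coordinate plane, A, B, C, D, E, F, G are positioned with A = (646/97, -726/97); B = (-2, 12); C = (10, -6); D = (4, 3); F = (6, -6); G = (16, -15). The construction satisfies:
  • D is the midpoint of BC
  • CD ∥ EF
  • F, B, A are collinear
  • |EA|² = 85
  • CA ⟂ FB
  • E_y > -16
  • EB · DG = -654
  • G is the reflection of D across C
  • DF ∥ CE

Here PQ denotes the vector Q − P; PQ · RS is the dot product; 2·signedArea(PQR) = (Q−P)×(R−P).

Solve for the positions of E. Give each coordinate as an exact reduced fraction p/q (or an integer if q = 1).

1. E_x = 12  [CD ∥ EF ∩ DF ∥ CE]
2. E_y = -15  [CD ∥ EF ∩ DF ∥ CE]
   → E = (12, -15)

E = (12, -15)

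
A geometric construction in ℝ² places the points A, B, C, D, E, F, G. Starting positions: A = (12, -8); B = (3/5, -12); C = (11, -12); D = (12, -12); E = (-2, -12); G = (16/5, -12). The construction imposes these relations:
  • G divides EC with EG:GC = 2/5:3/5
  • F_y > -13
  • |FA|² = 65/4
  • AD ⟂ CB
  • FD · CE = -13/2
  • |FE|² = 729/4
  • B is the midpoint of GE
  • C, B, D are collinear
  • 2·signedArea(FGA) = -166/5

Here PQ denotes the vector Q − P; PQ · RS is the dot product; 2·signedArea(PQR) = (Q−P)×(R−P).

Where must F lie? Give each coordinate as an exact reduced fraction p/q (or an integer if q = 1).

1. F_x = 23/2  [2·signedArea(FGA) = -166/5 ∩ FD · CE = -13/2]
2. F_y = -12  [2·signedArea(FGA) = -166/5 ∩ FD · CE = -13/2]
   → F = (23/2, -12)

F = (23/2, -12)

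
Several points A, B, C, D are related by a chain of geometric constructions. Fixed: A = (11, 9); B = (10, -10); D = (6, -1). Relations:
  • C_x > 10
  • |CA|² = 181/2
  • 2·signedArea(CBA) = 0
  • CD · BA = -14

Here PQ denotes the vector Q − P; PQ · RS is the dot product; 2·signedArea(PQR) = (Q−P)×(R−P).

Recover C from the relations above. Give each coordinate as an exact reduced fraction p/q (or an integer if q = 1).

C = (21/2, -1/2)

1. C_x = 21/2  [2·signedArea(CBA) = 0 ∩ CD · BA = -14]
2. C_y = -1/2  [2·signedArea(CBA) = 0 ∩ CD · BA = -14]
   → C = (21/2, -1/2)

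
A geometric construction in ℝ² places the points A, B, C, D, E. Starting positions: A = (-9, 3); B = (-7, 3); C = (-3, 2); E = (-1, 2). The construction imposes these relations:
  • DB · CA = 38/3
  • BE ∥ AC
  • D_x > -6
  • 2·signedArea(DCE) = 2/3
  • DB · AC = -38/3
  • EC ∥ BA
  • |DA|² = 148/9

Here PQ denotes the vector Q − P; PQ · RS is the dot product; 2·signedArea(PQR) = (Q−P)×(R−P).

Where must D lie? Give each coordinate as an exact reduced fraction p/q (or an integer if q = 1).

1. D_x = -5  [DB · AC = -38/3 ∩ 2·signedArea(DCE) = 2/3]
2. D_y = 7/3  [DB · AC = -38/3 ∩ 2·signedArea(DCE) = 2/3]
   → D = (-5, 7/3)

D = (-5, 7/3)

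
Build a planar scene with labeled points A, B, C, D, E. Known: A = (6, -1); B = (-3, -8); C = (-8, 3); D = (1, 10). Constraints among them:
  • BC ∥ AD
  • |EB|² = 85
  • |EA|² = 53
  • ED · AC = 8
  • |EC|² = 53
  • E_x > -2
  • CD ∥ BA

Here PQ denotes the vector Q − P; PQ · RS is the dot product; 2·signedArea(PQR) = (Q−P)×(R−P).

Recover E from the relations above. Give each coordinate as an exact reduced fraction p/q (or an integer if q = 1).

E = (-1, 1)

1. E_x = -1  [line 14·x + -4·y + 18 = 0 ∩ |EC|² = 53]
2. E_y = 1  [line 14·x + -4·y + 18 = 0 ∩ |EC|² = 53]
   → E = (-1, 1)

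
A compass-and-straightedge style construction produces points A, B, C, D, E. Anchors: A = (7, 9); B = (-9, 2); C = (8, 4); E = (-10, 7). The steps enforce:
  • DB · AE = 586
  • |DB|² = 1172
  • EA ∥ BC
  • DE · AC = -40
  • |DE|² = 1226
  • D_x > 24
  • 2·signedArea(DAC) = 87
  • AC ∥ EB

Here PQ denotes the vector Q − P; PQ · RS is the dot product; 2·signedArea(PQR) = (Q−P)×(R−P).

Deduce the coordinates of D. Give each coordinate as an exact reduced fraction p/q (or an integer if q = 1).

1. D_x = 25  [2·signedArea(DAC) = 87 ∩ DB · AE = 586]
2. D_y = 6  [2·signedArea(DAC) = 87 ∩ DB · AE = 586]
   → D = (25, 6)

D = (25, 6)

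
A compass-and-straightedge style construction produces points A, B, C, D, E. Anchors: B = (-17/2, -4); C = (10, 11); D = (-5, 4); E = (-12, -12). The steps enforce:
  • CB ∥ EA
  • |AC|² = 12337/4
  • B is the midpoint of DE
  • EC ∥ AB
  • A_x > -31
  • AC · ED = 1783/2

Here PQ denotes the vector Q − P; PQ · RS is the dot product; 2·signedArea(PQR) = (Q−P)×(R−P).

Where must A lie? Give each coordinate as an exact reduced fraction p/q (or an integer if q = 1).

1. A_x = -61/2  [EC ∥ AB ∩ CB ∥ EA]
2. A_y = -27  [EC ∥ AB ∩ CB ∥ EA]
   → A = (-61/2, -27)

A = (-61/2, -27)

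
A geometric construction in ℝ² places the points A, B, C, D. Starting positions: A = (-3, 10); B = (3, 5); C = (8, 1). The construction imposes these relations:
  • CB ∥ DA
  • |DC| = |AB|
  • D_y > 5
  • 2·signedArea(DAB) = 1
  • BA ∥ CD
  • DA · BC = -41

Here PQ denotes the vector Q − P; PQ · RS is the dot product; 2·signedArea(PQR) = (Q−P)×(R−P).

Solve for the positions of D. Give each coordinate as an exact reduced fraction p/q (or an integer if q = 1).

D = (2, 6)

1. D_x = 2  [CB ∥ DA ∩ BA ∥ CD]
2. D_y = 6  [CB ∥ DA ∩ BA ∥ CD]
   → D = (2, 6)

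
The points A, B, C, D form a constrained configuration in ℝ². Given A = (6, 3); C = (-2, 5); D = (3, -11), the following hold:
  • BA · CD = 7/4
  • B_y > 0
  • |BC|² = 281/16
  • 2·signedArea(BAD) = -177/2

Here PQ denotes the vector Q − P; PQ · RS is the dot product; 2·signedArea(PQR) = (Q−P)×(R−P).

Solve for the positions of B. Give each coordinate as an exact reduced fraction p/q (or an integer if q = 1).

1. B_x = -3/4  [2·signedArea(BAD) = -177/2 ∩ BA · CD = 7/4]
2. B_y = 1  [2·signedArea(BAD) = -177/2 ∩ BA · CD = 7/4]
   → B = (-3/4, 1)

B = (-3/4, 1)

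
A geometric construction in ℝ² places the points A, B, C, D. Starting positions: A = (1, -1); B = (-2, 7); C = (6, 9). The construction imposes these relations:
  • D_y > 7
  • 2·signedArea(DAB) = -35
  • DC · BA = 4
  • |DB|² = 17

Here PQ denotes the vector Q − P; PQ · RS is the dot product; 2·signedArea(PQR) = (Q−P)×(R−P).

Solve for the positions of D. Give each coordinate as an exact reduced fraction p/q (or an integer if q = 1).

D = (2, 8)

1. D_x = 2  [2·signedArea(DAB) = -35 ∩ DC · BA = 4]
2. D_y = 8  [2·signedArea(DAB) = -35 ∩ DC · BA = 4]
   → D = (2, 8)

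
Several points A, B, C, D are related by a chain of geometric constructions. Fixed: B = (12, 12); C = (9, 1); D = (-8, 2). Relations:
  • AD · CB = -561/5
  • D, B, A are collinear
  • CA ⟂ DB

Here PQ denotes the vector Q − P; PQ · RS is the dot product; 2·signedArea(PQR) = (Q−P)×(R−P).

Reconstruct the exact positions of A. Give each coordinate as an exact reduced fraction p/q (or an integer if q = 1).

A = (26/5, 43/5)

1. A_x = 26/5  [D, B, A are collinear ∩ CA ⟂ DB]
2. A_y = 43/5  [D, B, A are collinear ∩ CA ⟂ DB]
   → A = (26/5, 43/5)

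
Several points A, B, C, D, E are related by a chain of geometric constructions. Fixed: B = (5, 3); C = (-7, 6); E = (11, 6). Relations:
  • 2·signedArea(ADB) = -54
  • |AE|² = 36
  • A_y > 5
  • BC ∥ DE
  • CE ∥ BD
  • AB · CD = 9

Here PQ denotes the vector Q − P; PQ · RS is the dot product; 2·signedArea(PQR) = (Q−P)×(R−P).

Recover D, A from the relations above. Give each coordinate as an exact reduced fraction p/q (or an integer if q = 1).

1. D_x = 23  [BC ∥ DE ∩ CE ∥ BD]
2. D_y = 3  [BC ∥ DE ∩ CE ∥ BD]
   → D = (23, 3)
3. A_x = 5  [2·signedArea(ADB) = -54 ∩ AB · CD = 9]
4. A_y = 6  [2·signedArea(ADB) = -54 ∩ AB · CD = 9]
   → A = (5, 6)

A = (5, 6)
D = (23, 3)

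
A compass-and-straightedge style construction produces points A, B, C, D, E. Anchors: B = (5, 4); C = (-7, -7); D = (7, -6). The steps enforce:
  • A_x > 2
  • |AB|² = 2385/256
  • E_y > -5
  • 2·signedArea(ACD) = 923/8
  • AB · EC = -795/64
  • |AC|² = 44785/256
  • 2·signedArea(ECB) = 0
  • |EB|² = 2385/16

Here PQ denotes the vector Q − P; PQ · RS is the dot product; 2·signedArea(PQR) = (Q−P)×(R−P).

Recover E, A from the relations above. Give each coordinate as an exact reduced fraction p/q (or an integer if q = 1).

1. A_x = 11/4  [line -1·x + 14·y + -195/8 = 0 ∩ |AC|² = 44785/256]
2. A_y = 31/16  [line -1·x + 14·y + -195/8 = 0 ∩ |AC|² = 44785/256]
   → A = (11/4, 31/16)
3. E_x = -4  [2·signedArea(ECB) = 0 ∩ AB · EC = -795/64]
4. E_y = -17/4  [2·signedArea(ECB) = 0 ∩ AB · EC = -795/64]
   → E = (-4, -17/4)

A = (11/4, 31/16)
E = (-4, -17/4)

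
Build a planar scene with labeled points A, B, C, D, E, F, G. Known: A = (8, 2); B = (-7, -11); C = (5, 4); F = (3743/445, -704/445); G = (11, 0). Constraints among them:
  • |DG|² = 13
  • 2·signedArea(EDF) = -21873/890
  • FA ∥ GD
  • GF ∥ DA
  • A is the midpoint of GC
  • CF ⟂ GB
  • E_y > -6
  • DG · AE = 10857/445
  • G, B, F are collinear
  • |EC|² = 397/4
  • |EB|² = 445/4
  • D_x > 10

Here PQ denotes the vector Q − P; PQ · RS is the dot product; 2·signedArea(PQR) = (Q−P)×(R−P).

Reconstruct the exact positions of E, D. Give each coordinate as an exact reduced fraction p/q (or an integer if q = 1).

D = (4712/445, 1594/445)
E = (2, -11/2)

1. D_x = 4712/445  [GF ∥ DA ∩ FA ∥ GD]
2. D_y = 1594/445  [GF ∥ DA ∩ FA ∥ GD]
   → D = (4712/445, 1594/445)
3. E_x = 2  [2·signedArea(EDF) = -21873/890 ∩ DG · AE = 10857/445]
4. E_y = -11/2  [2·signedArea(EDF) = -21873/890 ∩ DG · AE = 10857/445]
   → E = (2, -11/2)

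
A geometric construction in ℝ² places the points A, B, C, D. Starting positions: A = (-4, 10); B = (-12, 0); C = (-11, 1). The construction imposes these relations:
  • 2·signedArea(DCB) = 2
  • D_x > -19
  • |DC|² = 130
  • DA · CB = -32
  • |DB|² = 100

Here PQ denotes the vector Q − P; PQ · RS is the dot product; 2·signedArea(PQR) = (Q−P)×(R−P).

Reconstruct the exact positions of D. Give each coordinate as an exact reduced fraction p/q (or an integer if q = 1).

D = (-18, -8)

1. D_x = -18  [2·signedArea(DCB) = 2 ∩ DA · CB = -32]
2. D_y = -8  [2·signedArea(DCB) = 2 ∩ DA · CB = -32]
   → D = (-18, -8)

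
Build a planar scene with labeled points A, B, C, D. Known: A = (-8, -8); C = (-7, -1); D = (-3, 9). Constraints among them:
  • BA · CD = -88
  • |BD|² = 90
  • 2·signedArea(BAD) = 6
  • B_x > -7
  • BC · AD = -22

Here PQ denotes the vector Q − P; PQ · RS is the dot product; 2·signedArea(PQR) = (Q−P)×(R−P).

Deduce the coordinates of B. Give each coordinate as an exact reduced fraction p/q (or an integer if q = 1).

B = (-6, 0)

1. B_x = -6  [BA · CD = -88 ∩ BC · AD = -22]
2. B_y = 0  [BA · CD = -88 ∩ BC · AD = -22]
   → B = (-6, 0)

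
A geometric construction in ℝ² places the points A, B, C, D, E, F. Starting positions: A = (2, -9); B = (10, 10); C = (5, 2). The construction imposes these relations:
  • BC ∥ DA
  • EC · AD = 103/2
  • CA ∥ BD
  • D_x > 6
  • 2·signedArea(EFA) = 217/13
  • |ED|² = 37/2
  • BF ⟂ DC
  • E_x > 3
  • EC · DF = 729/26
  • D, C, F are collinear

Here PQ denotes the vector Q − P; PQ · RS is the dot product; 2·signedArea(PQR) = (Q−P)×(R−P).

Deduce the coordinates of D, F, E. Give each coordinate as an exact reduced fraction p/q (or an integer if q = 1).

D = (7, -1)
E = (7/2, -7/2)
F = (37/13, 68/13)

1. D_x = 7  [BC ∥ DA ∩ CA ∥ BD]
2. D_y = -1  [BC ∥ DA ∩ CA ∥ BD]
   → D = (7, -1)
3. F_x = 37/13  [D, C, F are collinear ∩ BF ⟂ DC]
4. F_y = 68/13  [D, C, F are collinear ∩ BF ⟂ DC]
   → F = (37/13, 68/13)
5. E_x = 7/2  [EC · DF = 729/26 ∩ 2·signedArea(EFA) = 217/13]
6. E_y = -7/2  [EC · DF = 729/26 ∩ 2·signedArea(EFA) = 217/13]
   → E = (7/2, -7/2)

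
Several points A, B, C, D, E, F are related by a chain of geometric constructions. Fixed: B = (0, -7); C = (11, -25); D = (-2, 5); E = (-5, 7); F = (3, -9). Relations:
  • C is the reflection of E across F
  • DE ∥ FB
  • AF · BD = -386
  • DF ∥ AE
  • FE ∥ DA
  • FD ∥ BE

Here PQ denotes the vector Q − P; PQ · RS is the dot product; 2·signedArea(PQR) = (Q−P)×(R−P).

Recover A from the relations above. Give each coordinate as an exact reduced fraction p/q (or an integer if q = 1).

A = (-10, 21)

1. A_x = -10  [DF ∥ AE ∩ FE ∥ DA]
2. A_y = 21  [DF ∥ AE ∩ FE ∥ DA]
   → A = (-10, 21)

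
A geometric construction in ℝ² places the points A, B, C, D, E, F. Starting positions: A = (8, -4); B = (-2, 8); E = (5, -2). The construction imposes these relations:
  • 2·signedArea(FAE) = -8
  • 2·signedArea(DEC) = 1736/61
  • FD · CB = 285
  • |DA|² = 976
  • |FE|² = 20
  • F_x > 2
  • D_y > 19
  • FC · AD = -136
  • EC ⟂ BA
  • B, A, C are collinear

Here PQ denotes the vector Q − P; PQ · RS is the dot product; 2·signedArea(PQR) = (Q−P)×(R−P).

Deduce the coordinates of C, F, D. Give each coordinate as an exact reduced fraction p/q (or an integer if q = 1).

1. C_x = 353/61  [B, A, C are collinear ∩ EC ⟂ BA]
2. C_y = -82/61  [B, A, C are collinear ∩ EC ⟂ BA]
   → C = (353/61, -82/61)
3. D_x = -12  [line -40/61·x + 48/61·y + -1440/61 = 0 ∩ |DA|² = 976]
4. D_y = 20  [line -40/61·x + 48/61·y + -1440/61 = 0 ∩ |DA|² = 976]
   → D = (-12, 20)
5. F_x = 3  [FC · AD = -136 ∩ 2·signedArea(FAE) = -8]
6. F_y = 2  [FC · AD = -136 ∩ 2·signedArea(FAE) = -8]
   → F = (3, 2)

C = (353/61, -82/61)
D = (-12, 20)
F = (3, 2)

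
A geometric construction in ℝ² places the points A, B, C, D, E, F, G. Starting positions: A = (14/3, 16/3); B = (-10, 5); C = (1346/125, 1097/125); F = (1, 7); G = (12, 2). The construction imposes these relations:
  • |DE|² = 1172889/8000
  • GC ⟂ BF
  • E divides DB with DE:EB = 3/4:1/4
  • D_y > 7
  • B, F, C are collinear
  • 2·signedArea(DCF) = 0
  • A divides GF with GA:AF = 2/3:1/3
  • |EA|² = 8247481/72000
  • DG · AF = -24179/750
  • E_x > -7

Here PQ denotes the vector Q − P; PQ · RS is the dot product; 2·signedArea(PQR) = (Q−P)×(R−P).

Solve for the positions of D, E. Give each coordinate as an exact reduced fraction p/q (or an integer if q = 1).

1. D_x = 1471/250  [2·signedArea(DCF) = 0 ∩ DG · AF = -24179/750]
2. D_y = 986/125  [2·signedArea(DCF) = 0 ∩ DG · AF = -24179/750]
   → D = (1471/250, 986/125)
3. E_x = -6029/1000  [E divides DB with DE:EB = 3/4:1/4]
4. E_y = 2861/500  [E divides DB with DE:EB = 3/4:1/4]
   → E = (-6029/1000, 2861/500)

D = (1471/250, 986/125)
E = (-6029/1000, 2861/500)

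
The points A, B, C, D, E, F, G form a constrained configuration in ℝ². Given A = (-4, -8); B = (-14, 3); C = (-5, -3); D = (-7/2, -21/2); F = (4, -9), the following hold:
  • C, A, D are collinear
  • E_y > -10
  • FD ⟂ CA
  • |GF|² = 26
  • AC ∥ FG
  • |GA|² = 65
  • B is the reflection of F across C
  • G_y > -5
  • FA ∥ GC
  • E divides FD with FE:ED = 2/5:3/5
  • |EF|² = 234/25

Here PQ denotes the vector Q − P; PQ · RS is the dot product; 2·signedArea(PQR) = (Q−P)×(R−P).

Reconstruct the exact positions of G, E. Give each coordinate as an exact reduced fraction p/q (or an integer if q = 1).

1. G_x = 3  [FA ∥ GC ∩ AC ∥ FG]
2. G_y = -4  [FA ∥ GC ∩ AC ∥ FG]
   → G = (3, -4)
3. E_x = 1  [E divides FD with FE:ED = 2/5:3/5]
4. E_y = -48/5  [E divides FD with FE:ED = 2/5:3/5]
   → E = (1, -48/5)

E = (1, -48/5)
G = (3, -4)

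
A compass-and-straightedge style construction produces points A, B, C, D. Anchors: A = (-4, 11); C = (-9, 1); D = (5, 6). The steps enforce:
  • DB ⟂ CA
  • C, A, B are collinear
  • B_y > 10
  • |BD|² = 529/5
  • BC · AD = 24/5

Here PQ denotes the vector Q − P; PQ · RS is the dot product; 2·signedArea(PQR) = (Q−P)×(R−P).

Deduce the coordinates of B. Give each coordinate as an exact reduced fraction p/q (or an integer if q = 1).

B = (-21/5, 53/5)

1. B_x = -21/5  [C, A, B are collinear ∩ DB ⟂ CA]
2. B_y = 53/5  [C, A, B are collinear ∩ DB ⟂ CA]
   → B = (-21/5, 53/5)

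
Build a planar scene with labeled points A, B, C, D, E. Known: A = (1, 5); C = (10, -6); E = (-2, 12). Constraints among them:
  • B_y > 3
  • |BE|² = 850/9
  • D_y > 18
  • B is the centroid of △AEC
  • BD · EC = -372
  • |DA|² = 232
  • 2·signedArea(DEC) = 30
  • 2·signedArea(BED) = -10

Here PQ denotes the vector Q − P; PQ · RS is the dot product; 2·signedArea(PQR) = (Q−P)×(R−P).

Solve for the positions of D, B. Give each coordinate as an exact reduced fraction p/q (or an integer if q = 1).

1. D_x = -5  [line 18·x + 12·y + -138 = 0 ∩ |DA|² = 232]
2. D_y = 19  [line 18·x + 12·y + -138 = 0 ∩ |DA|² = 232]
   → D = (-5, 19)
3. B_x = 3  [B is the centroid of △AEC]
4. B_y = 11/3  [B is the centroid of △AEC]
   → B = (3, 11/3)

B = (3, 11/3)
D = (-5, 19)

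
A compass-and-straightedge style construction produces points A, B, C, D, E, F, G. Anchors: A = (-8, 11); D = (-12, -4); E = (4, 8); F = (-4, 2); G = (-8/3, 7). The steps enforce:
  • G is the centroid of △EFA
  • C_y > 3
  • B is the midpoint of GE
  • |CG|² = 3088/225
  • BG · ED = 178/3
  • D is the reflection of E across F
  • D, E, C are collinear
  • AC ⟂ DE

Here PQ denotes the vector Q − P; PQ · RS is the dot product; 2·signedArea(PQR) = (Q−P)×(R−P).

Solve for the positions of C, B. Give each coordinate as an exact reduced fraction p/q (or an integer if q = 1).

B = (2/3, 15/2)
C = (-56/25, 83/25)

1. C_x = -56/25  [D, E, C are collinear ∩ AC ⟂ DE]
2. C_y = 83/25  [D, E, C are collinear ∩ AC ⟂ DE]
   → C = (-56/25, 83/25)
3. B_x = 2/3  [B is the midpoint of GE]
4. B_y = 15/2  [B is the midpoint of GE]
   → B = (2/3, 15/2)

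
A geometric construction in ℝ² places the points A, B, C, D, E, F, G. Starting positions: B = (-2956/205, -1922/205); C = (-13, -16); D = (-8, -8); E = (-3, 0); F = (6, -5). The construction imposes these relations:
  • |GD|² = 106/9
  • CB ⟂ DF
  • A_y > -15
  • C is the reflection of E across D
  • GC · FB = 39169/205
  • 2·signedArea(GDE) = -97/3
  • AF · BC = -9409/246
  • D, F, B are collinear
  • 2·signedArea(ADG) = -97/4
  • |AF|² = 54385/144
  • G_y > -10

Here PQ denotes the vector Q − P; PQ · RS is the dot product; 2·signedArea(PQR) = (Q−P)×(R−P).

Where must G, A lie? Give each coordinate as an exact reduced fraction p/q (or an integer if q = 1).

1. G_x = -5  [GC · FB = 39169/205 ∩ 2·signedArea(GDE) = -97/3]
2. G_y = -29/3  [GC · FB = 39169/205 ∩ 2·signedArea(GDE) = -97/3]
   → G = (-5, -29/3)
3. A_x = -11  [AF · BC = -9409/246 ∩ 2·signedArea(ADG) = -97/4]
4. A_y = -173/12  [AF · BC = -9409/246 ∩ 2·signedArea(ADG) = -97/4]
   → A = (-11, -173/12)

A = (-11, -173/12)
G = (-5, -29/3)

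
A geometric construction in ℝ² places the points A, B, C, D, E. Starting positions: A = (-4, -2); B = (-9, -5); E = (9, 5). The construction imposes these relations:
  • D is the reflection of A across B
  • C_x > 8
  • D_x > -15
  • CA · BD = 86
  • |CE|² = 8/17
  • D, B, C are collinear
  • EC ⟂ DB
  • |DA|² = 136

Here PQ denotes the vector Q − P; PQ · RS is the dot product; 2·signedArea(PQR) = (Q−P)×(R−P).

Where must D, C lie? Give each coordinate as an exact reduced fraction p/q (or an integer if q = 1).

1. D_x = -14  [D is the reflection of A across B]
2. D_y = -8  [D is the reflection of A across B]
   → D = (-14, -8)
3. C_x = 147/17  [D, B, C are collinear ∩ EC ⟂ DB]
4. C_y = 95/17  [D, B, C are collinear ∩ EC ⟂ DB]
   → C = (147/17, 95/17)

C = (147/17, 95/17)
D = (-14, -8)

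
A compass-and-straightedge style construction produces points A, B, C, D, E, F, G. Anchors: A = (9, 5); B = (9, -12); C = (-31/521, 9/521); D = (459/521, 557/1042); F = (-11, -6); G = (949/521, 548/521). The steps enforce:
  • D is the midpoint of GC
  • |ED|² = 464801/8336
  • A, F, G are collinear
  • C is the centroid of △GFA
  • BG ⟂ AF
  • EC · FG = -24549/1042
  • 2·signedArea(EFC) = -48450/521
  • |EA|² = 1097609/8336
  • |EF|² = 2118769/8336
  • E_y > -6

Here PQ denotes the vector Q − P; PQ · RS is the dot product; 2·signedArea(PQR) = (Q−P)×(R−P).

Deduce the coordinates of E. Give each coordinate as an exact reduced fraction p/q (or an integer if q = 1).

E = (2574/521, -11947/2084)

1. E_x = 2574/521  [EC · FG = -24549/1042 ∩ 2·signedArea(EFC) = -48450/521]
2. E_y = -11947/2084  [EC · FG = -24549/1042 ∩ 2·signedArea(EFC) = -48450/521]
   → E = (2574/521, -11947/2084)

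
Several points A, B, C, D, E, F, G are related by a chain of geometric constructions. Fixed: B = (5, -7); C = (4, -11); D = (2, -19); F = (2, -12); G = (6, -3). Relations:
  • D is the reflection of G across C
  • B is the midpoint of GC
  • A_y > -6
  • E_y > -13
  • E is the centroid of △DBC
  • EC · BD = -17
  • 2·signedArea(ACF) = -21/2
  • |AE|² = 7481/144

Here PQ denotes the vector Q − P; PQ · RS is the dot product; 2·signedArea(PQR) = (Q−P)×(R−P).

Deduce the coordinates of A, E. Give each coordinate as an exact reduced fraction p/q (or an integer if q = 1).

A = (5, -21/4)
E = (11/3, -37/3)

1. E_x = 11/3  [E is the centroid of △DBC]
2. E_y = -37/3  [E is the centroid of △DBC]
   → E = (11/3, -37/3)
3. A_x = 5  [line 1·x + -2·y + -31/2 = 0 ∩ |AE|² = 7481/144]
4. A_y = -21/4  [line 1·x + -2·y + -31/2 = 0 ∩ |AE|² = 7481/144]
   → A = (5, -21/4)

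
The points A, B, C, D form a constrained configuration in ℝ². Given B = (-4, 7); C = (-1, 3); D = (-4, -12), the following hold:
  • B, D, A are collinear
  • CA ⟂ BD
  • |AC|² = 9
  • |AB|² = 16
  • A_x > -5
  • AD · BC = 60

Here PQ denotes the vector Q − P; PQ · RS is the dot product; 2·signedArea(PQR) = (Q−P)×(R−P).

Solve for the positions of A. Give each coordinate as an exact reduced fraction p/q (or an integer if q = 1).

1. A_x = -4  [B, D, A are collinear ∩ CA ⟂ BD]
2. A_y = 3  [B, D, A are collinear ∩ CA ⟂ BD]
   → A = (-4, 3)

A = (-4, 3)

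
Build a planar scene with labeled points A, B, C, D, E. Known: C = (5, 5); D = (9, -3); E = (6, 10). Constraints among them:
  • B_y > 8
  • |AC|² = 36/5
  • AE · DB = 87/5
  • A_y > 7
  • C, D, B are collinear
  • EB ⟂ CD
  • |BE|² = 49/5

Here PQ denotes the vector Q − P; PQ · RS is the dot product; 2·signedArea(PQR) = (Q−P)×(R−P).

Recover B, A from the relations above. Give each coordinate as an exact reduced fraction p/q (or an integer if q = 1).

1. B_x = 16/5  [C, D, B are collinear ∩ EB ⟂ CD]
2. B_y = 43/5  [C, D, B are collinear ∩ EB ⟂ CD]
   → B = (16/5, 43/5)
3. A_x = 19/5  [line 29/5·x + -58/5·y + 319/5 = 0 ∩ |AC|² = 36/5]
4. A_y = 37/5  [line 29/5·x + -58/5·y + 319/5 = 0 ∩ |AC|² = 36/5]
   → A = (19/5, 37/5)

A = (19/5, 37/5)
B = (16/5, 43/5)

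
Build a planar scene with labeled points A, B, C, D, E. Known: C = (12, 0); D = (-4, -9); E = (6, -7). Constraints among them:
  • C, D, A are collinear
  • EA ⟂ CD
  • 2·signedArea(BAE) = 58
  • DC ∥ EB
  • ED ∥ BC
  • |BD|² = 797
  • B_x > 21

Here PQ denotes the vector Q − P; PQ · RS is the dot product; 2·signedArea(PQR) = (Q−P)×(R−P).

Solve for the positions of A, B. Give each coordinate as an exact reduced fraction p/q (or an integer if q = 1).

A = (1500/337, -1431/337)
B = (22, 2)

1. A_x = 1500/337  [C, D, A are collinear ∩ EA ⟂ CD]
2. A_y = -1431/337  [C, D, A are collinear ∩ EA ⟂ CD]
   → A = (1500/337, -1431/337)
3. B_x = 22  [ED ∥ BC ∩ DC ∥ EB]
4. B_y = 2  [ED ∥ BC ∩ DC ∥ EB]
   → B = (22, 2)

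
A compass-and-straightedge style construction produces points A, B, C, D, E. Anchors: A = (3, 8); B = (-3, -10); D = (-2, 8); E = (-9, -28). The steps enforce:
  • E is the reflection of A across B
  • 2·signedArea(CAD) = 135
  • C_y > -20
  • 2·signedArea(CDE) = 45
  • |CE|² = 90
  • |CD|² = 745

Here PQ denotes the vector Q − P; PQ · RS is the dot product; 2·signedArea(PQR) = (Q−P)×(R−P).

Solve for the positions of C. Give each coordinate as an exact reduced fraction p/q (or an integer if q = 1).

1. C_x = -6  [2·signedArea(CDE) = 45 ∩ 2·signedArea(CAD) = 135]
2. C_y = -19  [2·signedArea(CDE) = 45 ∩ 2·signedArea(CAD) = 135]
   → C = (-6, -19)

C = (-6, -19)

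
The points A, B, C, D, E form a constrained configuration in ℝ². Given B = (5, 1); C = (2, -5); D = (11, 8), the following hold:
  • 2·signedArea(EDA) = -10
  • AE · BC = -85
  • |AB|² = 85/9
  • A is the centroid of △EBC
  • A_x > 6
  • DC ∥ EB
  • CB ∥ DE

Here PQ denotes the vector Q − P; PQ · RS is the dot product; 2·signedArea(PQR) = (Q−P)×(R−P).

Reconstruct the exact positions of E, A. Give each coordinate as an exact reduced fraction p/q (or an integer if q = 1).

1. E_x = 14  [DC ∥ EB ∩ CB ∥ DE]
2. E_y = 14  [DC ∥ EB ∩ CB ∥ DE]
   → E = (14, 14)
3. A_x = 7  [A is the centroid of △EBC]
4. A_y = 10/3  [A is the centroid of △EBC]
   → A = (7, 10/3)

A = (7, 10/3)
E = (14, 14)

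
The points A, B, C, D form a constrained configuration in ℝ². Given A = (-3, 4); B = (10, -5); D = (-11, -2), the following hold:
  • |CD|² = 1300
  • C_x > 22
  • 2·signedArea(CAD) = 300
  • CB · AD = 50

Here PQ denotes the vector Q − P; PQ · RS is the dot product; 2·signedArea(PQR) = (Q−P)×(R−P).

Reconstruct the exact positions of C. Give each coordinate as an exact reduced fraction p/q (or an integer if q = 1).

C = (23, -14)

1. C_x = 23  [2·signedArea(CAD) = 300 ∩ CB · AD = 50]
2. C_y = -14  [2·signedArea(CAD) = 300 ∩ CB · AD = 50]
   → C = (23, -14)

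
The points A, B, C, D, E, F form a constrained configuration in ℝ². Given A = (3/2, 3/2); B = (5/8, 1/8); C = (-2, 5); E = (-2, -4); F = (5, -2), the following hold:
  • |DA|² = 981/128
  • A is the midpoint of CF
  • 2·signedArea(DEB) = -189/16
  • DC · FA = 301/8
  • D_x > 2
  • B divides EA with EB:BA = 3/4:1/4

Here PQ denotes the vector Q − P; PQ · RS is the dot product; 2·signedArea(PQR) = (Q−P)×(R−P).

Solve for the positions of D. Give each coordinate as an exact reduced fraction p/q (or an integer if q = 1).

D = (45/16, -15/16)

1. D_x = 45/16  [2·signedArea(DEB) = -189/16 ∩ DC · FA = 301/8]
2. D_y = -15/16  [2·signedArea(DEB) = -189/16 ∩ DC · FA = 301/8]
   → D = (45/16, -15/16)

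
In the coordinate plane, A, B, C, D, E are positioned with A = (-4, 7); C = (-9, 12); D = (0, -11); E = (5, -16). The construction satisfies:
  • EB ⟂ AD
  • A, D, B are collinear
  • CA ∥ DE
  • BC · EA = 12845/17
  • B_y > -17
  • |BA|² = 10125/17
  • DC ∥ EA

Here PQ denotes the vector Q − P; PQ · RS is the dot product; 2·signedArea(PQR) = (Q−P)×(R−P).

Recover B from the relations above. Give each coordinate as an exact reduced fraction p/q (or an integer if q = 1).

B = (22/17, -286/17)

1. B_x = 22/17  [A, D, B are collinear ∩ EB ⟂ AD]
2. B_y = -286/17  [A, D, B are collinear ∩ EB ⟂ AD]
   → B = (22/17, -286/17)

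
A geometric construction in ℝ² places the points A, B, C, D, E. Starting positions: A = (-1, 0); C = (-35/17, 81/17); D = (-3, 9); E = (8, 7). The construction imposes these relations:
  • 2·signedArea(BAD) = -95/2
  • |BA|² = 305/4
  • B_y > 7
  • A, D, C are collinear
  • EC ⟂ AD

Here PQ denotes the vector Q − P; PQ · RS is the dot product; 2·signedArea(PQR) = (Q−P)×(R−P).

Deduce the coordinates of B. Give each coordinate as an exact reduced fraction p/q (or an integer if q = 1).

1. B_x = 5/2  [line -9·x + -2·y + 77/2 = 0 ∩ |BA|² = 305/4]
2. B_y = 8  [line -9·x + -2·y + 77/2 = 0 ∩ |BA|² = 305/4]
   → B = (5/2, 8)

B = (5/2, 8)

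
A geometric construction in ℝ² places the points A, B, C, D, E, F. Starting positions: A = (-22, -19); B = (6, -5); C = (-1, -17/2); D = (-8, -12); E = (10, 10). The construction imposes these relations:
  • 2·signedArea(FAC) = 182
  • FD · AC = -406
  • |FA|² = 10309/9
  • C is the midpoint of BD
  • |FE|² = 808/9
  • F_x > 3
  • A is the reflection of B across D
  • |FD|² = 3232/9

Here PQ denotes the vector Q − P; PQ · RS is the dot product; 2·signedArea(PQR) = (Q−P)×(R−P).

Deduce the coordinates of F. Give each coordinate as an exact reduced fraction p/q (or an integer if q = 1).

F = (4, 8/3)

1. F_x = 4  [2·signedArea(FAC) = 182 ∩ FD · AC = -406]
2. F_y = 8/3  [2·signedArea(FAC) = 182 ∩ FD · AC = -406]
   → F = (4, 8/3)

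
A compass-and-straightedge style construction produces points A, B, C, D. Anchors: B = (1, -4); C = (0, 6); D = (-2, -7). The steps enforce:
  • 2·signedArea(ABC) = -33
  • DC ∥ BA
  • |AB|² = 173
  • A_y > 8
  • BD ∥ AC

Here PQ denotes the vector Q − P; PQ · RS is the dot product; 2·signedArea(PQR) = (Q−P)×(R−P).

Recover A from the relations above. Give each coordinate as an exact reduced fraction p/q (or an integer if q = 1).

A = (3, 9)

1. A_x = 3  [BD ∥ AC ∩ DC ∥ BA]
2. A_y = 9  [BD ∥ AC ∩ DC ∥ BA]
   → A = (3, 9)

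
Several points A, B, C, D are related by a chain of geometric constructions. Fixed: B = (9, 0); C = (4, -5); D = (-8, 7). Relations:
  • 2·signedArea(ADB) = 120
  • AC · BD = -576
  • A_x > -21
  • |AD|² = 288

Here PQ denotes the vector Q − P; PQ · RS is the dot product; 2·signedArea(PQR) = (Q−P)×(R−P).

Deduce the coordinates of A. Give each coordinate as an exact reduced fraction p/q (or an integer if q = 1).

1. A_x = -20  [AC · BD = -576 ∩ 2·signedArea(ADB) = 120]
2. A_y = 19  [AC · BD = -576 ∩ 2·signedArea(ADB) = 120]
   → A = (-20, 19)

A = (-20, 19)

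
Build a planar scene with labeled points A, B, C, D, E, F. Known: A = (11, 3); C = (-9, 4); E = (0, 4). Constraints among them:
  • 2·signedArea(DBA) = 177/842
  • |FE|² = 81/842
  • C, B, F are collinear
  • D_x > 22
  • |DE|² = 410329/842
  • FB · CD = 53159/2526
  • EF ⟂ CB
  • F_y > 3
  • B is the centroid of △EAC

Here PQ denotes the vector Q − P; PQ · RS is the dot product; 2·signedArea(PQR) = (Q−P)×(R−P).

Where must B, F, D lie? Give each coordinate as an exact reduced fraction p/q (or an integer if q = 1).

1. B_x = 2/3  [B is the centroid of △EAC]
2. B_y = 11/3  [B is the centroid of △EAC]
   → B = (2/3, 11/3)
3. F_x = -9/842  [C, B, F are collinear ∩ EF ⟂ CB]
4. F_y = 3107/842  [C, B, F are collinear ∩ EF ⟂ CB]
   → F = (-9/842, 3107/842)
5. D_x = 18533/842  [2·signedArea(DBA) = 177/842 ∩ FB · CD = 53159/2526]
6. D_y = 1945/842  [2·signedArea(DBA) = 177/842 ∩ FB · CD = 53159/2526]
   → D = (18533/842, 1945/842)

B = (2/3, 11/3)
D = (18533/842, 1945/842)
F = (-9/842, 3107/842)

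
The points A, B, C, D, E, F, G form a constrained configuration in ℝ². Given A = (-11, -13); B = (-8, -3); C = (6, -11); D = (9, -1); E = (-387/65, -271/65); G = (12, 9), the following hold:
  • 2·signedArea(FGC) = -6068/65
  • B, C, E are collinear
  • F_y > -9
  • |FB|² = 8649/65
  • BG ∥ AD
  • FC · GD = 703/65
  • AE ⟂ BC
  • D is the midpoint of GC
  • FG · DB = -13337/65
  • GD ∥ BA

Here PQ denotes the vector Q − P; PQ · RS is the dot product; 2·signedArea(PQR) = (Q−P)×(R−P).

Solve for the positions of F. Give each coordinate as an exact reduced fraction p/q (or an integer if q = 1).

F = (131/65, -567/65)

1. F_x = 131/65  [FG · DB = -13337/65 ∩ 2·signedArea(FGC) = -6068/65]
2. F_y = -567/65  [FG · DB = -13337/65 ∩ 2·signedArea(FGC) = -6068/65]
   → F = (131/65, -567/65)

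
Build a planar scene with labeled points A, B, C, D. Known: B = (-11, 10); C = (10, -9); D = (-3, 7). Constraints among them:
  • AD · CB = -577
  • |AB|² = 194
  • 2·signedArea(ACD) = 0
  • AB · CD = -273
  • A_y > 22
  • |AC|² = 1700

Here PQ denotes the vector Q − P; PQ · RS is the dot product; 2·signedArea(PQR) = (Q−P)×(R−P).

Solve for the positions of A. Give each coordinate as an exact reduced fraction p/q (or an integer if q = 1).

A = (-16, 23)

1. A_x = -16  [2·signedArea(ACD) = 0 ∩ AB · CD = -273]
2. A_y = 23  [2·signedArea(ACD) = 0 ∩ AB · CD = -273]
   → A = (-16, 23)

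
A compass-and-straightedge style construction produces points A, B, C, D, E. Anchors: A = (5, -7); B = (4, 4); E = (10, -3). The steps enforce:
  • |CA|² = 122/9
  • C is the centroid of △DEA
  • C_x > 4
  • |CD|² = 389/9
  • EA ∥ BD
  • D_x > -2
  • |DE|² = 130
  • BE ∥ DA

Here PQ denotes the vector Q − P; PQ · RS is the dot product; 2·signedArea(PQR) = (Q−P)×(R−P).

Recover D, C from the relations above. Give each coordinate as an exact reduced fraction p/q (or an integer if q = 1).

1. D_x = -1  [BE ∥ DA ∩ EA ∥ BD]
2. D_y = 0  [BE ∥ DA ∩ EA ∥ BD]
   → D = (-1, 0)
3. C_x = 14/3  [C is the centroid of △DEA]
4. C_y = -10/3  [C is the centroid of △DEA]
   → C = (14/3, -10/3)

C = (14/3, -10/3)
D = (-1, 0)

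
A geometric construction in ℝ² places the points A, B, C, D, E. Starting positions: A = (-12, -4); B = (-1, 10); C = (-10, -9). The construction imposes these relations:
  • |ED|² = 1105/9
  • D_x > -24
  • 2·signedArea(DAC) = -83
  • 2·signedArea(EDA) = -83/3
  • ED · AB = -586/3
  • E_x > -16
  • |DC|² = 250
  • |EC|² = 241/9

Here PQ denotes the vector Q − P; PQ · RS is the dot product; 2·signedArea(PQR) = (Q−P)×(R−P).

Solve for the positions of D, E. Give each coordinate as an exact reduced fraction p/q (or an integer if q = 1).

1. D_x = -23  [line 5·x + 2·y + 151 = 0 ∩ |DC|² = 250]
2. D_y = -18  [line 5·x + 2·y + 151 = 0 ∩ |DC|² = 250]
   → D = (-23, -18)
3. E_x = -15  [ED · AB = -586/3 ∩ 2·signedArea(EDA) = -83/3]
4. E_y = -31/3  [ED · AB = -586/3 ∩ 2·signedArea(EDA) = -83/3]
   → E = (-15, -31/3)

D = (-23, -18)
E = (-15, -31/3)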